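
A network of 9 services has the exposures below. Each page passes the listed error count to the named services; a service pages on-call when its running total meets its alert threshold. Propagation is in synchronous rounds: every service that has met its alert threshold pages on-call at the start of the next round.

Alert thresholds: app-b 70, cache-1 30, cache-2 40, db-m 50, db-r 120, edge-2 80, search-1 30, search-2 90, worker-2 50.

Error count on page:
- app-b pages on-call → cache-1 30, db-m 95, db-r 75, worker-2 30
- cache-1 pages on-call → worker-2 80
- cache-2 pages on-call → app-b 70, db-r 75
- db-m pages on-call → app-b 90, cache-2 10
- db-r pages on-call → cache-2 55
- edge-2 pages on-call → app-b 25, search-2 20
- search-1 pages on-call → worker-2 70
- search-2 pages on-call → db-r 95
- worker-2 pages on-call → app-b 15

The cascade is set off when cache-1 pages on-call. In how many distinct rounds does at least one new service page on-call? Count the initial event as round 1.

Round 1 — cache-1 pages on-call (initial).
  worker-2: +80 → 80 ≥ 50
Round 2 — worker-2 pages on-call.
  app-b: +15 → 15 < 70
No further pages.

2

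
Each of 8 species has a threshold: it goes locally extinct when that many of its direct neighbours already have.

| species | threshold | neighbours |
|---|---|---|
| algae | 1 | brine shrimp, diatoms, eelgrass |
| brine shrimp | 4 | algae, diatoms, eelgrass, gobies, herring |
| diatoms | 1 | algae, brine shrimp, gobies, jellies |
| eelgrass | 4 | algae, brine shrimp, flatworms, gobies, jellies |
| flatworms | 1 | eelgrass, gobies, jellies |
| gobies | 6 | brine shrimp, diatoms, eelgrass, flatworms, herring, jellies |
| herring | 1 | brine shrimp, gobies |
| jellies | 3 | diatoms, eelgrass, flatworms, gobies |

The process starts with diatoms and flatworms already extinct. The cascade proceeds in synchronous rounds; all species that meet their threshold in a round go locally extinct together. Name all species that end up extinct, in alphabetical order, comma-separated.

Round 1 — diatoms, flatworms go locally extinct (initial).
Round 2 — checking thresholds:
  algae: 1 of 3 neighbours ≥ 1, goes locally extinct.
  brine shrimp: 1 of 5 neighbours < 4, not yet.
  eelgrass: 1 of 5 neighbours < 4, not yet.
  gobies: 2 of 6 neighbours < 6, not yet.
  jellies: 2 of 4 neighbours < 3, not yet.
Round 3 — no new extinctions; cascade stops.

algae, diatoms, flatworms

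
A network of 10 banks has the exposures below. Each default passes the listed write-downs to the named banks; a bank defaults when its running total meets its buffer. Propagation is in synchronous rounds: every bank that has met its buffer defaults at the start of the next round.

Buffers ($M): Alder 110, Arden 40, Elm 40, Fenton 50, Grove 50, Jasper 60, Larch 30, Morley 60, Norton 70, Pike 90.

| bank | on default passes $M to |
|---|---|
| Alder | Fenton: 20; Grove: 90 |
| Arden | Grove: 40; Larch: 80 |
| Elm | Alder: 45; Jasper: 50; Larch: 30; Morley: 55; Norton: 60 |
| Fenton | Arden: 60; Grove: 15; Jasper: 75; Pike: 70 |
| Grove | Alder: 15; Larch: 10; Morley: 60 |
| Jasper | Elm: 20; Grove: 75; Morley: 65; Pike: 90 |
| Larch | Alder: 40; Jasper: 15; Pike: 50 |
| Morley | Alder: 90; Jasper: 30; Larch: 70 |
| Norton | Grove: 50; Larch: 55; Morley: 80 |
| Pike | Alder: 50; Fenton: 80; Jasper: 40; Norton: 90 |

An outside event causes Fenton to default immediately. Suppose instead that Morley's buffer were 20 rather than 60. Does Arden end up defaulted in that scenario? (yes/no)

yes

With Morley's buffer at 20:
Round 1 — Fenton defaults (initial).
  Arden: +60 → 60 ≥ 40
  Grove: +15 → 15 < 50
  Jasper: +75 → 75 ≥ 60
  Pike: +70 → 70 < 90
Round 2 — Arden, Jasper default.
  Elm: +20 → 20 < 40
  Grove: +40+75 → 130 ≥ 50
  Larch: +80 → 80 ≥ 30
  Morley: +65 → 65 ≥ 20
  Pike: +90 → 160 ≥ 90
Round 3 — Grove, Larch, Morley, Pike default.
  Alder: +15+40+90+50 → 195 ≥ 110
  Norton: +90 → 90 ≥ 70
Round 4 — Alder, Norton default.
No further defaults.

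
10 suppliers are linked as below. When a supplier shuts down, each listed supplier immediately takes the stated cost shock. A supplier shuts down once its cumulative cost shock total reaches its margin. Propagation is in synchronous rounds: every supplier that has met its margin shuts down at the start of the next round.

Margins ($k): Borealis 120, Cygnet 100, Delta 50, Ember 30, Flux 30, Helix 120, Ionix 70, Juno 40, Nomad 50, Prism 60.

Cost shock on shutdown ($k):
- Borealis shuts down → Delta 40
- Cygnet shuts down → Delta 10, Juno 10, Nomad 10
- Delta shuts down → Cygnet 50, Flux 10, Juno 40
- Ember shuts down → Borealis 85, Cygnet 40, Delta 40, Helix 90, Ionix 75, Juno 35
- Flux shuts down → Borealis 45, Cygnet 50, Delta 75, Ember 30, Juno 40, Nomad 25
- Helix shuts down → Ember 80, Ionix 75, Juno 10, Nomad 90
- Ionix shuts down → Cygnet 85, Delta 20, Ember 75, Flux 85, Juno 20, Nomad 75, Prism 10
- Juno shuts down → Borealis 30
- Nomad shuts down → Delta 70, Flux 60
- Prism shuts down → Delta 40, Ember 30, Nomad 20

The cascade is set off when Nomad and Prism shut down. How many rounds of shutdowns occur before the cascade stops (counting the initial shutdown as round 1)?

Round 1 — Nomad, Prism shut down (initial).
  Delta: +70+40 → 110 ≥ 50
  Ember: +30 → 30 ≥ 30
  Flux: +60 → 60 ≥ 30
Round 2 — Delta, Ember, Flux shut down.
  Borealis: +85+45 → 130 ≥ 120
  Cygnet: +50+40+50 → 140 ≥ 100
  Helix: +90 → 90 < 120
  Ionix: +75 → 75 ≥ 70
  Juno: +40+35+40 → 115 ≥ 40
Round 3 — Borealis, Cygnet, Ionix, Juno shut down.
No further shutdowns.

3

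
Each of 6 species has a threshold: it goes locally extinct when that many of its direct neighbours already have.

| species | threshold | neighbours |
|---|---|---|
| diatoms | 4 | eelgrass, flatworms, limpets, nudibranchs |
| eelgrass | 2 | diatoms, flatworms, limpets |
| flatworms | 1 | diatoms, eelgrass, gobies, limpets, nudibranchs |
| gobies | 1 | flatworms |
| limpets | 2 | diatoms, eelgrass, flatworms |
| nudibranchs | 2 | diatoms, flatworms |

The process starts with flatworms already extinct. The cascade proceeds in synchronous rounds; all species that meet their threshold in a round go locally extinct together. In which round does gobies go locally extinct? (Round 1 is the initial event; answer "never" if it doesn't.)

2

Round 1 — flatworms goes locally extinct (initial).
Round 2 — checking thresholds:
  diatoms: 1 of 4 neighbours < 4, below threshold.
  eelgrass: 1 of 3 neighbours < 2, below threshold.
  gobies: 1 of 1 neighbours ≥ 1, goes locally extinct.
  limpets: 1 of 3 neighbours < 2, below threshold.
  nudibranchs: 1 of 2 neighbours < 2, below threshold.
Round 3 — no new extinctions; cascade stops.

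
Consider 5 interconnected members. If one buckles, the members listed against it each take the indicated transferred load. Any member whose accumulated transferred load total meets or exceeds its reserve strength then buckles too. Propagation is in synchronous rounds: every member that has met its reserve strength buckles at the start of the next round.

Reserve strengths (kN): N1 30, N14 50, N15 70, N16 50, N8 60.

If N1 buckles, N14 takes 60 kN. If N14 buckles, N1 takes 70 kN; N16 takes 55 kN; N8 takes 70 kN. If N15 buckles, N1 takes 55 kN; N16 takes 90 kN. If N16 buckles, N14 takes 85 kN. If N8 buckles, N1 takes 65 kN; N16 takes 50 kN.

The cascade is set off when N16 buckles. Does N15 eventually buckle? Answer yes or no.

Round 1 — N16 buckles (initial).
  N14: +85 → 85 ≥ 50
Round 2 — N14 buckles.
  N1: +70 → 70 ≥ 30
  N8: +70 → 70 ≥ 60
Round 3 — N1, N8 buckle.
No further bucklings.

no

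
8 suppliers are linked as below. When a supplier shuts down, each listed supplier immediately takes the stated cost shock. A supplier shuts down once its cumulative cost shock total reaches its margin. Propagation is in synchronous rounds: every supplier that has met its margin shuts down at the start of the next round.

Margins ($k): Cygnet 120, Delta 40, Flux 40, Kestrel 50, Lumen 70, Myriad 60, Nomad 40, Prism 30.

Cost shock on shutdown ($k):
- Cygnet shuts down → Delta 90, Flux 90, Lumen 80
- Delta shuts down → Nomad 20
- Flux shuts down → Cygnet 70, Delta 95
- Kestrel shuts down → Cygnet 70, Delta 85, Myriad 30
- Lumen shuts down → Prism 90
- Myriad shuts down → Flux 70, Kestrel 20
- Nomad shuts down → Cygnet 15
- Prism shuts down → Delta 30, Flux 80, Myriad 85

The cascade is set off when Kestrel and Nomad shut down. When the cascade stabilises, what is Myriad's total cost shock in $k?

30

Round 1 — Kestrel, Nomad shut down (initial).
  Cygnet: +70+15 → 85 < 120
  Delta: +85 → 85 ≥ 40
  Myriad: +30 → 30 < 60
Round 2 — Delta shuts down.
No further shutdowns.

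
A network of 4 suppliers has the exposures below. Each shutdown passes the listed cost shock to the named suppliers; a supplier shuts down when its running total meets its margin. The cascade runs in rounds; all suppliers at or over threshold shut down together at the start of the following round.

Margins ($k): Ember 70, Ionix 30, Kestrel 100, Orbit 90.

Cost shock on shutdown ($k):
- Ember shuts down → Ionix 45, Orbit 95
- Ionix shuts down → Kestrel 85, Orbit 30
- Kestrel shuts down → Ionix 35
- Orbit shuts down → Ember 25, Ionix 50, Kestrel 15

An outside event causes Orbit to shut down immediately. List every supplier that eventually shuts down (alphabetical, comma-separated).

Round 1 — Orbit shuts down (initial).
  Ember: +25 → 25 < 70
  Ionix: +50 → 50 ≥ 30
  Kestrel: +15 → 15 < 100
Round 2 — Ionix shuts down.
  Kestrel: +85 → 100 ≥ 100
Round 3 — Kestrel shuts down.
No further shutdowns.

Ionix, Kestrel, Orbit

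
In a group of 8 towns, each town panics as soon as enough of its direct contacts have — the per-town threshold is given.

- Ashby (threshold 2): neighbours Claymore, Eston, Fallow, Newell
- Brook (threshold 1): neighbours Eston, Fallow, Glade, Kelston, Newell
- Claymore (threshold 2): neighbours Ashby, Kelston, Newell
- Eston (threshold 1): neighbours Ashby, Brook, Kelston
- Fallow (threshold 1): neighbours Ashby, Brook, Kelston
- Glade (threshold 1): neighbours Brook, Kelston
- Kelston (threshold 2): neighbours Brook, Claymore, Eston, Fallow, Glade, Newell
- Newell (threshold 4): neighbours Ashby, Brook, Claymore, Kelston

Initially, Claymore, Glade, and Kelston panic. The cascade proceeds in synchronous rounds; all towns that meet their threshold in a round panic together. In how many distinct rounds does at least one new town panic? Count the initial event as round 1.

Round 1 — Claymore, Glade, Kelston panic (initial).
Round 2 — checking thresholds:
  Ashby: 1 of 4 neighbours < 2, holds.
  Brook: 2 of 5 neighbours ≥ 1, panics.
  Eston: 1 of 3 neighbours ≥ 1, panics.
  Fallow: 1 of 3 neighbours ≥ 1, panics.
  Newell: 2 of 4 neighbours < 4, holds.
Round 3 — checking thresholds:
  Ashby: 3 of 4 neighbours ≥ 2, panics.
  Newell: 3 of 4 neighbours < 4, holds.
Round 4 — checking thresholds:
  Newell: 4 of 4 neighbours ≥ 4, panics.
Round 5 — no new panics; cascade stops.

4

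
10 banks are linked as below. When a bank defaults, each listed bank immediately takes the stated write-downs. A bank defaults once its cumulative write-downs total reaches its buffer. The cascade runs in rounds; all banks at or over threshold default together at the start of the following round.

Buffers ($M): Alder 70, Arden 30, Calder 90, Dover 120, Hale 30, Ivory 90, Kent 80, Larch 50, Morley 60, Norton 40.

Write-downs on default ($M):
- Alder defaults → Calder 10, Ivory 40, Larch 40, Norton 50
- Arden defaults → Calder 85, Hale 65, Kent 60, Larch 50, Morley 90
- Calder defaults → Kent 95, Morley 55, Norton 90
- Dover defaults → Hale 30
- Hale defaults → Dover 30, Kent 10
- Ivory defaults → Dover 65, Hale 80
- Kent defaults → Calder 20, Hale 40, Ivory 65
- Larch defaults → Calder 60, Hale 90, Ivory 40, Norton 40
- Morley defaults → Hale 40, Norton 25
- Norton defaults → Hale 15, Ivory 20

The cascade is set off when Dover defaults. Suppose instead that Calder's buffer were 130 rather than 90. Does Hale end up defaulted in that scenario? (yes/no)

With Calder's buffer at 130:
Round 1 — Dover defaults (initial).
  Hale: +30 → 30 ≥ 30
Round 2 — Hale defaults.
  Kent: +10 → 10 < 80
No further defaults.

yes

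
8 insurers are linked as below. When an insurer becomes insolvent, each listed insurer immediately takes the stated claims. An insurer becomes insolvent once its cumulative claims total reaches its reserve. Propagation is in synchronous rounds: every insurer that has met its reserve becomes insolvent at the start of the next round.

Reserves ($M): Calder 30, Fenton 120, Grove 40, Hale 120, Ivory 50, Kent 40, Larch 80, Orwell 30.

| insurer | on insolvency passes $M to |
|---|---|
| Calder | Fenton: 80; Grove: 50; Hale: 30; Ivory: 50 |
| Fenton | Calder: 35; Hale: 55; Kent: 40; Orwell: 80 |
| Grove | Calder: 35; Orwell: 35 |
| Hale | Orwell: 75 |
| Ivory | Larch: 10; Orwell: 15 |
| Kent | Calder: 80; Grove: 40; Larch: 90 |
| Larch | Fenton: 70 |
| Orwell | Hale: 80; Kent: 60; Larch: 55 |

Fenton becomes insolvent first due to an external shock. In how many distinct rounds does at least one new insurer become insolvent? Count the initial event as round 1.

3

Round 1 — Fenton becomes insolvent (initial).
  Calder: +35 → 35 ≥ 30
  Hale: +55 → 55 < 120
  Kent: +40 → 40 ≥ 40
  Orwell: +80 → 80 ≥ 30
Round 2 — Calder, Kent, Orwell become insolvent.
  Grove: +50+40 → 90 ≥ 40
  Hale: +30+80 → 165 ≥ 120
  Ivory: +50 → 50 ≥ 50
  Larch: +90+55 → 145 ≥ 80
Round 3 — Grove, Hale, Ivory, Larch become insolvent.
No further insolvencies.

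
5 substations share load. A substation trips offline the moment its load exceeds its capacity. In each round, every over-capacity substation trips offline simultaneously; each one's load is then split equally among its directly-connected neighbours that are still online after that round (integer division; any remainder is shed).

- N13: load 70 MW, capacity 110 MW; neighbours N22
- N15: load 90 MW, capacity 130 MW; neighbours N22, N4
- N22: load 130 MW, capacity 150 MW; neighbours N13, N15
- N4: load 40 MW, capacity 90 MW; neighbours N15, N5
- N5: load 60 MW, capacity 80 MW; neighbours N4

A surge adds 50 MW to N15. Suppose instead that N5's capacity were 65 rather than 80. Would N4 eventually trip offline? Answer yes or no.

yes

With N5's capacity at 65:
Round 1 — N15 at 140 > 130. N15 trips offline.
  N15 sheds 140 MW to N22, N4: 70 each.
    N22: 130+70 = 200 > 150
    N4: 40+70 = 110 > 90
Round 2 — N22, N4 trip offline.
  N22 sheds 200 MW to N13: 200 each.
    N13: 70+200 = 270 > 110
  N4 sheds 110 MW to N5: 110 each.
    N5: 60+110 = 170 > 65
Round 3 — N13, N5 trip offline.
  N13 sheds 270 MW: no online neighbours, lost.
  N5 sheds 170 MW: no online neighbours, lost.
No further trips.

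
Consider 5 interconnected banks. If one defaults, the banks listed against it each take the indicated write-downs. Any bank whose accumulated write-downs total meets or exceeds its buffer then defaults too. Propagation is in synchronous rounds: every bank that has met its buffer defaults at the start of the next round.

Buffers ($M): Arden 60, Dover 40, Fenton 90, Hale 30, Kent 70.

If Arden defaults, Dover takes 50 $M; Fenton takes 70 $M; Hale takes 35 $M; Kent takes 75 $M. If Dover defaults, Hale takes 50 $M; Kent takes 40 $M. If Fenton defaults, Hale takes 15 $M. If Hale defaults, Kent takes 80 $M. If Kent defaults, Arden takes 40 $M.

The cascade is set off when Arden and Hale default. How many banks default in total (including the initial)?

Round 1 — Arden, Hale default (initial).
  Dover: +50 → 50 ≥ 40
  Fenton: +70 → 70 < 90
  Kent: +75+80 → 155 ≥ 70
Round 2 — Dover, Kent default.
No further defaults.

4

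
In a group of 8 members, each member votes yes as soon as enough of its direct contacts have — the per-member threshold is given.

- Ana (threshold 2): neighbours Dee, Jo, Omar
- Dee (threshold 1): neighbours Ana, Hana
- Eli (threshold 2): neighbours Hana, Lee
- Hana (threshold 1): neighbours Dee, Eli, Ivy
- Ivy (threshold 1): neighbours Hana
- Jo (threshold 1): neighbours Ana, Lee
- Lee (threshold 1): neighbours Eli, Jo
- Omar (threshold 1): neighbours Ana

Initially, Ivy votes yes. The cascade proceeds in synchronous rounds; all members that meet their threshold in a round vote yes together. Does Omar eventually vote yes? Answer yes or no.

no

Round 1 — Ivy votes yes (initial).
Round 2 — checking thresholds:
  Hana: 1 of 3 neighbours ≥ 1, votes yes.
Round 3 — checking thresholds:
  Dee: 1 of 2 neighbours ≥ 1, votes yes.
  Eli: 1 of 2 neighbours < 2, not yet.
Round 4 — no new yes votes; cascade stops.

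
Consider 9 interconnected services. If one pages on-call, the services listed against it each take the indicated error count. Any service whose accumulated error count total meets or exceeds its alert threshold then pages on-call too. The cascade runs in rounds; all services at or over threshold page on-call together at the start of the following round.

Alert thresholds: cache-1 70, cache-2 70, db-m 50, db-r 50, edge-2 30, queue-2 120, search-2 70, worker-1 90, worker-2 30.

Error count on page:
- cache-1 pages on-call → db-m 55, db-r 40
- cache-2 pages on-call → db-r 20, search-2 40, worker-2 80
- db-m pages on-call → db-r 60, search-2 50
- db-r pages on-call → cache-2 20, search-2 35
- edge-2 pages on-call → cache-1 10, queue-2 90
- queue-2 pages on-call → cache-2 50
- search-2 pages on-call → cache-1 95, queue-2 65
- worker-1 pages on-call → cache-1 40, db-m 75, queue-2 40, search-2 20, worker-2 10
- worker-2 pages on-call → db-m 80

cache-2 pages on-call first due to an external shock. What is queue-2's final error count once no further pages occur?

65

Round 1 — cache-2 pages on-call (initial).
  db-r: +20 → 20 < 50
  search-2: +40 → 40 < 70
  worker-2: +80 → 80 ≥ 30
Round 2 — worker-2 pages on-call.
  db-m: +80 → 80 ≥ 50
Round 3 — db-m pages on-call.
  db-r: +60 → 80 ≥ 50
  search-2: +50 → 90 ≥ 70
Round 4 — db-r, search-2 page on-call.
  cache-1: +95 → 95 ≥ 70
  queue-2: +65 → 65 < 120
Round 5 — cache-1 pages on-call.
No further pages.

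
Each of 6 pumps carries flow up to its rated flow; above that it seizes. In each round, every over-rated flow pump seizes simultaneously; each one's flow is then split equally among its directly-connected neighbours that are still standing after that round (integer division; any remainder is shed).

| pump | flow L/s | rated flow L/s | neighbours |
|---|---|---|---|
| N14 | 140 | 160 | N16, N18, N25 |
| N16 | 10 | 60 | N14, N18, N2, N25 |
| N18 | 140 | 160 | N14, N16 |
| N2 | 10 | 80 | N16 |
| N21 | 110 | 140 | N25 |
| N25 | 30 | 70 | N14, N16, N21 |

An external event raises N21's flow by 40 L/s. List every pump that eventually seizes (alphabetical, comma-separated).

N14, N16, N18, N21, N25

Round 1 — N21 at 150 > 140. N21 seizes.
  N21 sheds 150 L/s to N25: 150 each.
    N25: 30+150 = 180 > 70
Round 2 — N25 seizes.
  N25 sheds 180 L/s to N14, N16: 90 each.
    N14: 140+90 = 230 > 160
    N16: 10+90 = 100 > 60
Round 3 — N14, N16 seize.
  N14 sheds 230 L/s to N18: 230 each.
    N18: 140+230 = 370 > 160
  N16 sheds 100 L/s to N18, N2: 50 each.
    N18: 370+50 = 420 > 160
    N2: 10+50 = 60 ≤ 80
Round 4 — N18 seizes.
  N18 sheds 420 L/s: no online neighbours, lost.
No further seizures.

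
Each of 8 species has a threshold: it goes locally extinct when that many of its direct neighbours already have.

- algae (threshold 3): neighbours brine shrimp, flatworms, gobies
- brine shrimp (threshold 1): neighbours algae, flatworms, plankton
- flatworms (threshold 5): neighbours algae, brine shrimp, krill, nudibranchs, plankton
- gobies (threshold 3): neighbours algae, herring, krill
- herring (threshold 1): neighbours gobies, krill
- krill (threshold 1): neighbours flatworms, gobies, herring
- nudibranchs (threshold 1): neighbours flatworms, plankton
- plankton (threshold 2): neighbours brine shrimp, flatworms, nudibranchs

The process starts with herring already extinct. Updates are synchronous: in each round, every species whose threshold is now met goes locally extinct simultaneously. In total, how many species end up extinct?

2

Round 1 — herring goes locally extinct (initial).
Round 2 — checking thresholds:
  gobies: 1 of 3 neighbours < 3, not yet.
  krill: 1 of 3 neighbours ≥ 1, goes locally extinct.
Round 3 — no new extinctions; cascade stops.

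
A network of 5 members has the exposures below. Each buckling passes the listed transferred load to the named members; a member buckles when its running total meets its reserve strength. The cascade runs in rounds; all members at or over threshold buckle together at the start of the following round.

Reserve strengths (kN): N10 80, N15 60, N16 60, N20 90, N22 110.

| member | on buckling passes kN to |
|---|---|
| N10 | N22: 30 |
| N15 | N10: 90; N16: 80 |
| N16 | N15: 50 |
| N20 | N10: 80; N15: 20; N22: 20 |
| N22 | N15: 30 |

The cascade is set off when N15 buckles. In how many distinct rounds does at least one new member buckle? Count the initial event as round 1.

2

Round 1 — N15 buckles (initial).
  N10: +90 → 90 ≥ 80
  N16: +80 → 80 ≥ 60
Round 2 — N10, N16 buckle.
  N22: +30 → 30 < 110
No further bucklings.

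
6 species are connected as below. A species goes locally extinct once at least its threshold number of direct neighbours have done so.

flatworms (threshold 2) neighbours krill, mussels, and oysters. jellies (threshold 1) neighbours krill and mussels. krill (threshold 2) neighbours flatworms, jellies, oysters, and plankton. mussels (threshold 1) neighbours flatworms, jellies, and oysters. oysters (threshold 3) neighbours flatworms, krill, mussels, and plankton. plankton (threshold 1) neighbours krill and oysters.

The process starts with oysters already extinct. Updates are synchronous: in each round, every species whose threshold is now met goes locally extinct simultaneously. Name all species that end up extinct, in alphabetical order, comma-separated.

Round 1 — oysters goes locally extinct (initial).
Round 2 — checking thresholds:
  flatworms: 1 of 3 neighbours < 2, below threshold.
  krill: 1 of 4 neighbours < 2, below threshold.
  mussels: 1 of 3 neighbours ≥ 1, goes locally extinct.
  plankton: 1 of 2 neighbours ≥ 1, goes locally extinct.
Round 3 — checking thresholds:
  flatworms: 2 of 3 neighbours ≥ 2, goes locally extinct.
  jellies: 1 of 2 neighbours ≥ 1, goes locally extinct.
  krill: 2 of 4 neighbours ≥ 2, goes locally extinct.
Round 4 — no new extinctions; cascade stops.

flatworms, jellies, krill, mussels, oysters, plankton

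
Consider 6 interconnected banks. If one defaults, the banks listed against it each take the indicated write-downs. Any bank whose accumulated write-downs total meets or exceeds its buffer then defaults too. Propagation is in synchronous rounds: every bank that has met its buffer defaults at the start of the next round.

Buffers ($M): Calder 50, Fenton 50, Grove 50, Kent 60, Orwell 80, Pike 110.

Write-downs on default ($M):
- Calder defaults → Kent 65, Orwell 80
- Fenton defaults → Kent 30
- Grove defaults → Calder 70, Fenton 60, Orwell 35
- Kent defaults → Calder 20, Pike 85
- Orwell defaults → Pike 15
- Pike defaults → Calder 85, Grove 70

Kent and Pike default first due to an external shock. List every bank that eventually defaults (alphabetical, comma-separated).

Calder, Fenton, Grove, Kent, Orwell, Pike

Round 1 — Kent, Pike default (initial).
  Calder: +20+85 → 105 ≥ 50
  Grove: +70 → 70 ≥ 50
Round 2 — Calder, Grove default.
  Fenton: +60 → 60 ≥ 50
  Orwell: +80+35 → 115 ≥ 80
Round 3 — Fenton, Orwell default.
No further defaults.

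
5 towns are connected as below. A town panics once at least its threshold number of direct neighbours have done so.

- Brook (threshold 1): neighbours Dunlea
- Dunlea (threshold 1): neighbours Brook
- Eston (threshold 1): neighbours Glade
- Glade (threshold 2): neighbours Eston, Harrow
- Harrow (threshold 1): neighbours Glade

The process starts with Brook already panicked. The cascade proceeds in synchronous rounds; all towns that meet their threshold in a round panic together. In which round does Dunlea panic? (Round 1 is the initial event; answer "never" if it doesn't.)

Round 1 — Brook panics (initial).
Round 2 — checking thresholds:
  Dunlea: 1 of 1 neighbours ≥ 1, panics.
Round 3 — no new panics; cascade stops.

2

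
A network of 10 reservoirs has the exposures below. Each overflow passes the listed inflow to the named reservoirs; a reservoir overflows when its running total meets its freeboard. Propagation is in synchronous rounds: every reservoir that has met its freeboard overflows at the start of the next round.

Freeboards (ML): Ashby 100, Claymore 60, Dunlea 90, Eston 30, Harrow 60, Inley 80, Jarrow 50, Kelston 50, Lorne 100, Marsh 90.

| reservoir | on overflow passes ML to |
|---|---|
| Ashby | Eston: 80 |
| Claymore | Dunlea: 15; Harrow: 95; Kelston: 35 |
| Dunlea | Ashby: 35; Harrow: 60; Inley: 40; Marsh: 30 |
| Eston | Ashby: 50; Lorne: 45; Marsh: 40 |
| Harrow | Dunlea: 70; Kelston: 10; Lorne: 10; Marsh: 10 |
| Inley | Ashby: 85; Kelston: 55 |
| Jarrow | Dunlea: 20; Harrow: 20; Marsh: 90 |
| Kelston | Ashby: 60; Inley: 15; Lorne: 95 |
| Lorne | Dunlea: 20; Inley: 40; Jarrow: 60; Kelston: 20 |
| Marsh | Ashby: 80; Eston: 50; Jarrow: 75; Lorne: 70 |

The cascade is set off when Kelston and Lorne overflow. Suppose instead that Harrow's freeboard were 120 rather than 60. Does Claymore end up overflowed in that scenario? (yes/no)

With Harrow's freeboard at 120:
Round 1 — Kelston, Lorne overflow (initial).
  Ashby: +60 → 60 < 100
  Dunlea: +20 → 20 < 90
  Inley: +15+40 → 55 < 80
  Jarrow: +60 → 60 ≥ 50
Round 2 — Jarrow overflows.
  Dunlea: +20 → 40 < 90
  Harrow: +20 → 20 < 120
  Marsh: +90 → 90 ≥ 90
Round 3 — Marsh overflows.
  Ashby: +80 → 140 ≥ 100
  Eston: +50 → 50 ≥ 30
Round 4 — Ashby, Eston overflow.
No further overflows.

no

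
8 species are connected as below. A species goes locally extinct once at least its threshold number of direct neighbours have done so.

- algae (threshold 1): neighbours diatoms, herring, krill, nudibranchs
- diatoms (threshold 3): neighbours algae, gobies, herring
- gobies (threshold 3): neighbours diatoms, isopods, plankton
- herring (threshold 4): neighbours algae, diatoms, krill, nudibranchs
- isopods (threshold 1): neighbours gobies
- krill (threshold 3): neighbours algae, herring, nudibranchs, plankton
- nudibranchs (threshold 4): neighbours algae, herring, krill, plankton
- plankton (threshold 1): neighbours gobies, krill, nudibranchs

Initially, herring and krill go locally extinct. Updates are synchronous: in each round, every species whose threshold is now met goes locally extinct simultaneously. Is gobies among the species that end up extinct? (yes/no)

Round 1 — herring, krill go locally extinct (initial).
Round 2 — checking thresholds:
  algae: 2 of 4 neighbours ≥ 1, goes locally extinct.
  diatoms: 1 of 3 neighbours < 3, below threshold.
  nudibranchs: 2 of 4 neighbours < 4, below threshold.
  plankton: 1 of 3 neighbours ≥ 1, goes locally extinct.
Round 3 — checking thresholds:
  diatoms: 2 of 3 neighbours < 3, below threshold.
  gobies: 1 of 3 neighbours < 3, below threshold.
  nudibranchs: 4 of 4 neighbours ≥ 4, goes locally extinct.
Round 4 — no new extinctions; cascade stops.

no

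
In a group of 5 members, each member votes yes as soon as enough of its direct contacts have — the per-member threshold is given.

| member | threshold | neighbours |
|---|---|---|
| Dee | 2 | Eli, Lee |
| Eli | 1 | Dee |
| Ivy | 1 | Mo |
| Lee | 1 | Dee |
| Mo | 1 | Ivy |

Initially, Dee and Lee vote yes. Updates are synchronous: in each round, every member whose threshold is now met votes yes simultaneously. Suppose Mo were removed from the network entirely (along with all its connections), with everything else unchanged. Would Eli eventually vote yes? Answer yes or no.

yes

With Mo removed:
Round 1 — Dee, Lee vote yes (initial).
Round 2 — checking thresholds:
  Eli: 1 of 1 neighbours ≥ 1, votes yes.
Round 3 — no new yes votes; cascade stops.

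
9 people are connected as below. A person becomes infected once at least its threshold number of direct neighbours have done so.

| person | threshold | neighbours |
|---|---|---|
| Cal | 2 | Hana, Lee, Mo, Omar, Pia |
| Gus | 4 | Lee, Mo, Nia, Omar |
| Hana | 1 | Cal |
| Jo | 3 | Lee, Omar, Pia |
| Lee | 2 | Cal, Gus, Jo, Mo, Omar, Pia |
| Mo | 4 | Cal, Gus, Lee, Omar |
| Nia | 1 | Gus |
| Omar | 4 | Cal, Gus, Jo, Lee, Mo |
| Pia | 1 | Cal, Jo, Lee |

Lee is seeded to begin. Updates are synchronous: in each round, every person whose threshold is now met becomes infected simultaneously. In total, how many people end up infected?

4

Round 1 — Lee becomes infected (initial).
Round 2 — checking thresholds:
  Cal: 1 of 5 neighbours < 2, holds.
  Gus: 1 of 4 neighbours < 4, holds.
  Jo: 1 of 3 neighbours < 3, holds.
  Mo: 1 of 4 neighbours < 4, holds.
  Omar: 1 of 5 neighbours < 4, holds.
  Pia: 1 of 3 neighbours ≥ 1, becomes infected.
Round 3 — checking thresholds:
  Cal: 2 of 5 neighbours ≥ 2, becomes infected.
  Gus: 1 of 4 neighbours < 4, holds.
  Jo: 2 of 3 neighbours < 3, holds.
  Mo: 1 of 4 neighbours < 4, holds.
  Omar: 1 of 5 neighbours < 4, holds.
Round 4 — checking thresholds:
  Gus: 1 of 4 neighbours < 4, holds.
  Hana: 1 of 1 neighbours ≥ 1, becomes infected.
  Jo: 2 of 3 neighbours < 3, holds.
  Mo: 2 of 4 neighbours < 4, holds.
  Omar: 2 of 5 neighbours < 4, holds.
Round 5 — no new infections; cascade stops.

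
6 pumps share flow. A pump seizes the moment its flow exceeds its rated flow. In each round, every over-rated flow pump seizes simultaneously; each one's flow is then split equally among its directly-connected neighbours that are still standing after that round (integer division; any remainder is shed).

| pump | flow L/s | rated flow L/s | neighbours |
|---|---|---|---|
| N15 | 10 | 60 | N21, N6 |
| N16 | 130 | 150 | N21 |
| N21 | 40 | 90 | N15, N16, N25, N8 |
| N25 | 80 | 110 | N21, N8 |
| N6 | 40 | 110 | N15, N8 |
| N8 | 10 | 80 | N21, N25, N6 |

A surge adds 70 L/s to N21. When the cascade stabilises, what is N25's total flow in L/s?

Round 1 — N21 at 110 > 90. N21 seizes.
  N21 sheds 110 L/s to N15, N16, N25, N8: 27 each (2 lost).
    N15: 10+27 = 37 ≤ 60
    N16: 130+27 = 157 > 150
    N25: 80+27 = 107 ≤ 110
    N8: 10+27 = 37 ≤ 80
Round 2 — N16 seizes.
  N16 sheds 157 L/s: no online neighbours, lost.
No further seizures.

107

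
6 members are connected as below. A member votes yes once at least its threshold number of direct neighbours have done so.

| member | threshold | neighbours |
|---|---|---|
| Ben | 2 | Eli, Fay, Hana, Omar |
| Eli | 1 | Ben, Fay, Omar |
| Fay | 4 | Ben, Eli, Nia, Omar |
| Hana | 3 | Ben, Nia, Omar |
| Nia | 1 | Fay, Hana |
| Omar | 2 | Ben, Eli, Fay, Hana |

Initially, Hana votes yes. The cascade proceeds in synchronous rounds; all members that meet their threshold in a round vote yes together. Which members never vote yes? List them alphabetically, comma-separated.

Round 1 — Hana votes yes (initial).
Round 2 — checking thresholds:
  Ben: 1 of 4 neighbours < 2, holds.
  Nia: 1 of 2 neighbours ≥ 1, votes yes.
  Omar: 1 of 4 neighbours < 2, holds.
Round 3 — no new yes votes; cascade stops.

Ben, Eli, Fay, Omar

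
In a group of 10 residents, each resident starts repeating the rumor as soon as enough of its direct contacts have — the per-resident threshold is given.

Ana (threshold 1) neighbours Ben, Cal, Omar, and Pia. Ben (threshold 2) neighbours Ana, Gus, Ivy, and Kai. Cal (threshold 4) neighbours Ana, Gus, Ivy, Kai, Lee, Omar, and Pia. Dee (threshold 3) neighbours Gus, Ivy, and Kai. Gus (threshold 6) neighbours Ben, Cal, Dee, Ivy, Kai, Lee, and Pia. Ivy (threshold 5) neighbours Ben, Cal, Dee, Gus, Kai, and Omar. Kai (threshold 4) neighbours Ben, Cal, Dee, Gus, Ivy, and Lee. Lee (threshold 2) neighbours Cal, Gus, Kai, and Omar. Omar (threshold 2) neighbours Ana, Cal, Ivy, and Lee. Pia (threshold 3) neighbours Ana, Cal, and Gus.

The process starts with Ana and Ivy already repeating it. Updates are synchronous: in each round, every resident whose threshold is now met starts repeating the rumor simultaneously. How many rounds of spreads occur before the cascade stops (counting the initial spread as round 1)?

2

Round 1 — Ana, Ivy start repeating the rumor (initial).
Round 2 — checking thresholds:
  Ben: 2 of 4 neighbours ≥ 2, starts repeating the rumor.
  Cal: 2 of 7 neighbours < 4, below threshold.
  Dee: 1 of 3 neighbours < 3, below threshold.
  Gus: 1 of 7 neighbours < 6, below threshold.
  Kai: 1 of 6 neighbours < 4, below threshold.
  Omar: 2 of 4 neighbours ≥ 2, starts repeating the rumor.
  Pia: 1 of 3 neighbours < 3, below threshold.
Round 3 — no new spreads; cascade stops.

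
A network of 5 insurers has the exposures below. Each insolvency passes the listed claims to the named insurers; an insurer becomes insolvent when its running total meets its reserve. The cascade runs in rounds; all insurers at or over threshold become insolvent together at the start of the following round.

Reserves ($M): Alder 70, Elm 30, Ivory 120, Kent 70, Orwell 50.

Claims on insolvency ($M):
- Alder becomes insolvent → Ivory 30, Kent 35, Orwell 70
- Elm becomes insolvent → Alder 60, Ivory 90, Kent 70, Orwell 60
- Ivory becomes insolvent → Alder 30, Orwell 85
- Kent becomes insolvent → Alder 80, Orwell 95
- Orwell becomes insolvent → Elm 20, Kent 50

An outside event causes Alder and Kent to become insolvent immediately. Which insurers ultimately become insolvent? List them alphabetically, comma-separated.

Alder, Kent, Orwell

Round 1 — Alder, Kent become insolvent (initial).
  Ivory: +30 → 30 < 120
  Orwell: +70+95 → 165 ≥ 50
Round 2 — Orwell becomes insolvent.
  Elm: +20 → 20 < 30
No further insolvencies.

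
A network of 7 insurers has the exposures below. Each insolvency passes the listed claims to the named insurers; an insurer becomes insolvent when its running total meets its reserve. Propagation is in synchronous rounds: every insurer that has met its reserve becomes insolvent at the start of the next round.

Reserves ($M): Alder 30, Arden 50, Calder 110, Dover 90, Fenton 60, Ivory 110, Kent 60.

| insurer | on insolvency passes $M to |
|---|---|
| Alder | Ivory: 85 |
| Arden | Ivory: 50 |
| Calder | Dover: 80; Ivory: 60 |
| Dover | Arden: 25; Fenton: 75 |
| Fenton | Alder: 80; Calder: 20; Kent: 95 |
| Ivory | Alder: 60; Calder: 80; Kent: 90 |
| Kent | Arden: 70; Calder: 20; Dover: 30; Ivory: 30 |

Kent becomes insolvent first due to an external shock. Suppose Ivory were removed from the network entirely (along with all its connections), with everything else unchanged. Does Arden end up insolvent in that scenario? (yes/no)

yes

With Ivory removed:
Round 1 — Kent becomes insolvent (initial).
  Arden: +70 → 70 ≥ 50
  Calder: +20 → 20 < 110
  Dover: +30 → 30 < 90
Round 2 — Arden becomes insolvent.
No further insolvencies.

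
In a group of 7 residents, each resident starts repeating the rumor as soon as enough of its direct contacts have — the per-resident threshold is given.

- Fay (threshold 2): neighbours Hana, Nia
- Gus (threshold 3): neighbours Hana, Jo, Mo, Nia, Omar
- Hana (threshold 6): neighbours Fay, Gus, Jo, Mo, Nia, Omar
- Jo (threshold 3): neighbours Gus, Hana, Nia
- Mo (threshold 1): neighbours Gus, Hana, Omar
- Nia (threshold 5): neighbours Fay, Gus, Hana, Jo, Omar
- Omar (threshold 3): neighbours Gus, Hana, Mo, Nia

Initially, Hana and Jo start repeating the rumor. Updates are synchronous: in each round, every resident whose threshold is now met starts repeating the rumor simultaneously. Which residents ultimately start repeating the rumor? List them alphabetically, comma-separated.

Gus, Hana, Jo, Mo, Omar

Round 1 — Hana, Jo start repeating the rumor (initial).
Round 2 — checking thresholds:
  Fay: 1 of 2 neighbours < 2, holds.
  Gus: 2 of 5 neighbours < 3, holds.
  Mo: 1 of 3 neighbours ≥ 1, starts repeating the rumor.
  Nia: 2 of 5 neighbours < 5, holds.
  Omar: 1 of 4 neighbours < 3, holds.
Round 3 — checking thresholds:
  Fay: 1 of 2 neighbours < 2, holds.
  Gus: 3 of 5 neighbours ≥ 3, starts repeating the rumor.
  Nia: 2 of 5 neighbours < 5, holds.
  Omar: 2 of 4 neighbours < 3, holds.
Round 4 — checking thresholds:
  Fay: 1 of 2 neighbours < 2, holds.
  Nia: 3 of 5 neighbours < 5, holds.
  Omar: 3 of 4 neighbours ≥ 3, starts repeating the rumor.
Round 5 — no new spreads; cascade stops.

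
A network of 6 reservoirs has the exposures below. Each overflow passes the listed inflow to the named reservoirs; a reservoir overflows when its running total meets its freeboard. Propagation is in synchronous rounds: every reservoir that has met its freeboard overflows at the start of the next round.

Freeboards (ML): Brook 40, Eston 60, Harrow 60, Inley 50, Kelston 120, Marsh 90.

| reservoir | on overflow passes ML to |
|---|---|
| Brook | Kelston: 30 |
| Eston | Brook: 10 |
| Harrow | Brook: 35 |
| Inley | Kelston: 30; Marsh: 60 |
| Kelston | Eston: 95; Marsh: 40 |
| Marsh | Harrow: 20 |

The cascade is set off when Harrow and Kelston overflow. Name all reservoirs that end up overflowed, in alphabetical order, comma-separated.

Round 1 — Harrow, Kelston overflow (initial).
  Brook: +35 → 35 < 40
  Eston: +95 → 95 ≥ 60
  Marsh: +40 → 40 < 90
Round 2 — Eston overflows.
  Brook: +10 → 45 ≥ 40
Round 3 — Brook overflows.
No further overflows.

Brook, Eston, Harrow, Kelston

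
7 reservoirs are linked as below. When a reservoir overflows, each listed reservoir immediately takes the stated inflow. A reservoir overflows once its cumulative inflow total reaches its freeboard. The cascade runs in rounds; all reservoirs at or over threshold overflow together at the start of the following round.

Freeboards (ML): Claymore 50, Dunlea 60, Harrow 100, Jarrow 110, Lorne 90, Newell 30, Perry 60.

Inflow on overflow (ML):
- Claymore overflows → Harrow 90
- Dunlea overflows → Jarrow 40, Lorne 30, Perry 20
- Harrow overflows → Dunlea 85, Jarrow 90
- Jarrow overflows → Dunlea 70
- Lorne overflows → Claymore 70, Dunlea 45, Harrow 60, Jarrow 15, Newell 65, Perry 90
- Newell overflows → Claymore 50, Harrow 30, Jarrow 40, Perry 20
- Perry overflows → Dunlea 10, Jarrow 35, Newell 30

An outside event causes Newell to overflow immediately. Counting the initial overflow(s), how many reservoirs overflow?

Round 1 — Newell overflows (initial).
  Claymore: +50 → 50 ≥ 50
  Harrow: +30 → 30 < 100
  Jarrow: +40 → 40 < 110
  Perry: +20 → 20 < 60
Round 2 — Claymore overflows.
  Harrow: +90 → 120 ≥ 100
Round 3 — Harrow overflows.
  Dunlea: +85 → 85 ≥ 60
  Jarrow: +90 → 130 ≥ 110
Round 4 — Dunlea, Jarrow overflow.
  Lorne: +30 → 30 < 90
  Perry: +20 → 40 < 60
No further overflows.

5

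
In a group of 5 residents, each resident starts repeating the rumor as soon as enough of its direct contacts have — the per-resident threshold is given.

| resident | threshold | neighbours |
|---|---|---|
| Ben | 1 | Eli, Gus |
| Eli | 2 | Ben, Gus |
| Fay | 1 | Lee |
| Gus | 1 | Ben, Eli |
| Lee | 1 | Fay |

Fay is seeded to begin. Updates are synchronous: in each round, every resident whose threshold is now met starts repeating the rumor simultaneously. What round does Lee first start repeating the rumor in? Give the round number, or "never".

Round 1 — Fay starts repeating the rumor (initial).
Round 2 — checking thresholds:
  Lee: 1 of 1 neighbours ≥ 1, starts repeating the rumor.
Round 3 — no new spreads; cascade stops.

2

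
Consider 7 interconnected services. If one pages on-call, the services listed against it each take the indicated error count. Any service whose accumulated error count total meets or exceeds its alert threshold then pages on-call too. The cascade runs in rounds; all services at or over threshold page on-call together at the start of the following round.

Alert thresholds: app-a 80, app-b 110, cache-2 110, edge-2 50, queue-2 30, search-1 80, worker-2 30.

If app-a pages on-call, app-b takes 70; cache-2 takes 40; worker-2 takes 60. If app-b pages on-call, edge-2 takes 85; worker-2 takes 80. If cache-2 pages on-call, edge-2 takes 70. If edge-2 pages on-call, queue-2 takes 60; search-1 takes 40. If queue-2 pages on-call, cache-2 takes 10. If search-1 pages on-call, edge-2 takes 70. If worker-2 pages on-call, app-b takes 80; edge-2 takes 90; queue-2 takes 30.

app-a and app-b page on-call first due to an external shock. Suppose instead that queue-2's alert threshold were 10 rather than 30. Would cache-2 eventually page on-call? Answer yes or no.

no

With queue-2's alert threshold at 10:
Round 1 — app-a, app-b page on-call (initial).
  cache-2: +40 → 40 < 110
  edge-2: +85 → 85 ≥ 50
  worker-2: +60+80 → 140 ≥ 30
Round 2 — edge-2, worker-2 page on-call.
  queue-2: +60+30 → 90 ≥ 10
  search-1: +40 → 40 < 80
Round 3 — queue-2 pages on-call.
  cache-2: +10 → 50 < 110
No further pages.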